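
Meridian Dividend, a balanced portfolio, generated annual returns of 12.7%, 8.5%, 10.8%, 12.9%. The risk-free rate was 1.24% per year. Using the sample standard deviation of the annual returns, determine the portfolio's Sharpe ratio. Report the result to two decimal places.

4.87

Mean return μ = 44.90 / 4 = 11.2250%
Σ(r − μ)² = 12.5875; sample σ = √(12.5875/3) = 2.0484%
Sharpe = (μ − rf) / σ = (11.2250 − 1.24) / 2.0484 = 9.9850 / 2.0484 = 4.8745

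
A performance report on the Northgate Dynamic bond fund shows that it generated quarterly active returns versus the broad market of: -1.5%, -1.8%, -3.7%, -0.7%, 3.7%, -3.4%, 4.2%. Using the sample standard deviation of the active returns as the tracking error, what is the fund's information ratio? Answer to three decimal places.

r̄ = (-1.5 − 1.8 − 3.7 − 0.7 + 3.7 − 3.4 + 4.2) / 7 = -3.20 / 7 = -0.4571%
Σ(r − r̄)² = 61.0971; sample σ = √(61.0971/6) = 3.1911%
IR = r̄ / tracking error = -0.4571 / 3.1911 = -0.1432

-0.143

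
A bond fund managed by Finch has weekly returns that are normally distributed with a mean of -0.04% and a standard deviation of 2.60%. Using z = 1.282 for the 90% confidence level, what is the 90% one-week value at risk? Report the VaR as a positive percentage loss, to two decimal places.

3.37

VaR (as % loss) = −(μ − z·σ) = −(-0.04% − 1.282 × 2.60%) = −(-3.3732%) = 3.3732%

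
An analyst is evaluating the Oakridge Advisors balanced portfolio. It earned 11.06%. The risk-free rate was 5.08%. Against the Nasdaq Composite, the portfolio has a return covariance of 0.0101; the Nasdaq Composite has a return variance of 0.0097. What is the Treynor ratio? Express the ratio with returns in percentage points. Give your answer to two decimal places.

β = Cov / Var = 0.0101 / 0.0097 = 1.0412
Treynor = (Rp − Rf) / β = (11.06% − 5.08%) / 1.0412 = 5.98 / 1.0412 = 5.7434

5.74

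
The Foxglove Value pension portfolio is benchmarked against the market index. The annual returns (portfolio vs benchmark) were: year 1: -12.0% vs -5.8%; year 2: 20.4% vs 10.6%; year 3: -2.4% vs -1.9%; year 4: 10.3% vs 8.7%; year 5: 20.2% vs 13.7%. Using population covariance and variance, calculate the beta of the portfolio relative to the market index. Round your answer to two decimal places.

r̄p = 7.3000%,  r̄m = 5.0600%
Cov = Σ(rp − r̄p)(rm − r̄m) / 5 = 94.4120
Var(rm) = Σ(rm − r̄m)² / 5 = 56.9944
β = Cov / Var = 94.4120 / 56.9944 = 1.6565

1.66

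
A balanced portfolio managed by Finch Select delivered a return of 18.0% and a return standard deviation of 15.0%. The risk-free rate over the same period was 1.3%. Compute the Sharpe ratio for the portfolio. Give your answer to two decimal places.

1.11

Sharpe = (Rp − Rf) / σp = (18.0% − 1.3%) / 15.0% = 16.70% / 15.0% = 1.1133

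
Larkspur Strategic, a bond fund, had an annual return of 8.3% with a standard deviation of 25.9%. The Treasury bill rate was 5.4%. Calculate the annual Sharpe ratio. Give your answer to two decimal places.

Sharpe = (Rp − Rf) / σp = (8.3% − 5.4%) / 25.9% = 2.90% / 25.9% = 0.1120

0.11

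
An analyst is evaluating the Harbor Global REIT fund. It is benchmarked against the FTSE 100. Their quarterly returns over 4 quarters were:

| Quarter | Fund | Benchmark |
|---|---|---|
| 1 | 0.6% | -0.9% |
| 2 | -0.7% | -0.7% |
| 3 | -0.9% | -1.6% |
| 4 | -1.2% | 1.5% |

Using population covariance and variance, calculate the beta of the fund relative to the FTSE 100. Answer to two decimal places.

-0.25

r̄p = -0.5500%,  r̄m = -0.4250%
Cov = Σ(rp − r̄p)(rm − r̄m) / 4 = -0.3363
Var(rm) = Σ(rm − r̄m)² / 4 = 1.3469
β = Cov / Var = -0.3363 / 1.3469 = -0.2497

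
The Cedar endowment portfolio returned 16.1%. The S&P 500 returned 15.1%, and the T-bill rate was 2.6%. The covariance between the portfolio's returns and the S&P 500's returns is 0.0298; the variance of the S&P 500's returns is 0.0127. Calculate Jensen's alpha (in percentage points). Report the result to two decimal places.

-15.83

β = Cov / Var = 0.0298 / 0.0127 = 2.3465
E[R] = Rf + β(Rm − Rf) = 2.6% + 2.3465 × (15.1% − 2.6%) = 31.9313%
α = Rp − E[R] = 16.1% − 31.9313% = -15.8313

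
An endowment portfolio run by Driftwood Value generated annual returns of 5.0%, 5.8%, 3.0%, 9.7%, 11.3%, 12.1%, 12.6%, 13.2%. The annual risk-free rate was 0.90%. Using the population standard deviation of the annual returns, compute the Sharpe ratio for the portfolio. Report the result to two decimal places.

r̄ = (5 + 5.8 + 3 + 9.7 + 11.3 + 12.1 + 12.6 + 13.2) / 8 = 9.0875%
Σ(r − r̄)² = 108.1688; population σ = √(108.1688/8) = 3.6771%
Sharpe = (r̄ − rf) / σ = (9.0875 − 0.9) / 3.6771 = 8.1875 / 3.6771 = 2.2266

2.23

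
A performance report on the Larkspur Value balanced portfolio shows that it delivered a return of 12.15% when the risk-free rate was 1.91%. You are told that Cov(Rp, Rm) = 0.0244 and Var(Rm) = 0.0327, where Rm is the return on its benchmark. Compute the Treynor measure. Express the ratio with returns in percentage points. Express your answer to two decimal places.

13.72

β = Cov / Var = 0.0244 / 0.0327 = 0.7462
Treynor = (Rp − Rf) / β = (12.15% − 1.91%) / 0.7462 = 10.24 / 0.7462 = 13.7229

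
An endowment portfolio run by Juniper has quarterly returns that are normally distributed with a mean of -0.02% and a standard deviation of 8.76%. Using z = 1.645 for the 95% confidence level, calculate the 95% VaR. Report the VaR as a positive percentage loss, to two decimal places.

14.43

VaR (as % loss) = −(μ − z·σ) = −(-0.02% − 1.645 × 8.76%) = −(-14.4302%) = 14.4302%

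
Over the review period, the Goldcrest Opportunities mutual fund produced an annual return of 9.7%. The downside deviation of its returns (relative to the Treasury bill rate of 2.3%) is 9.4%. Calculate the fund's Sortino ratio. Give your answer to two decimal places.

Sortino = (Rp − Rf) / σd = (9.7% − 2.3%) / 9.4% = 7.40% / 9.4% = 0.7872

0.79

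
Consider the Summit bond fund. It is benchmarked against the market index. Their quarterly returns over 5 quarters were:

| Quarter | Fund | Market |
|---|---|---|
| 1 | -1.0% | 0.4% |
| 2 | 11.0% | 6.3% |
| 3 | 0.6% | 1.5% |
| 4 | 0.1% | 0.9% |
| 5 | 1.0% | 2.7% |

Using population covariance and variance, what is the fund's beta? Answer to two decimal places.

r̄p = 2.3400%,  r̄m = 2.3600%
Cov = Σ(rp − r̄p)(rm − r̄m) / 5 = 8.9956
Var(rm) = Σ(rm − r̄m)² / 5 = 4.4704
β = Cov / Var = 8.9956 / 4.4704 = 2.0123

2.01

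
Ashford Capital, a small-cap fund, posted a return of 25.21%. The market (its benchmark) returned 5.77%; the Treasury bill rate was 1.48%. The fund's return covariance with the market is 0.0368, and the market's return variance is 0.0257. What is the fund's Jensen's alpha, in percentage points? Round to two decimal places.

17.59

β = Cov / Var = 0.0368 / 0.0257 = 1.4319
E[R] = Rf + β(Rm − Rf) = 1.48% + 1.4319 × (5.77% − 1.48%) = 7.6229%
α = Rp − E[R] = 25.21% − 7.6229% = 17.5871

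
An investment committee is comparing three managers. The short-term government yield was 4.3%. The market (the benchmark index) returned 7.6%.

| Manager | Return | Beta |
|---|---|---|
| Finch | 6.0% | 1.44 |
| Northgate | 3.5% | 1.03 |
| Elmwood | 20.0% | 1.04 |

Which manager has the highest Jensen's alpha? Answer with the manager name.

Finch: α = 6.0% − [4.3% + 1.44 × (7.6% − 4.3%)] = -3.052
Northgate: α = 3.5% − [4.3% + 1.03 × (7.6% − 4.3%)] = -4.199
Elmwood: α = 20.0% − [4.3% + 1.04 × (7.6% − 4.3%)] = 12.268
Highest: Elmwood (12.268).

Elmwood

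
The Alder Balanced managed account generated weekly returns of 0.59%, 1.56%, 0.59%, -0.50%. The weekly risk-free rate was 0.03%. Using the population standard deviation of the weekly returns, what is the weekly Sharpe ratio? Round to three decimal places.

r̄ = (0.59 + 1.56 + 0.59 − 0.5) / 4 = 0.5600%
Σ(r − r̄)² = (0.59 − 0.5600)² + (1.56 − 0.5600)² + … = 2.1254
σ = √[2.1254 / 4] = 0.7289%
Sharpe = (r̄ − rf) / σ = (0.5600 − 0.03) / 0.7289 = 0.5300 / 0.7289 = 0.7271

0.727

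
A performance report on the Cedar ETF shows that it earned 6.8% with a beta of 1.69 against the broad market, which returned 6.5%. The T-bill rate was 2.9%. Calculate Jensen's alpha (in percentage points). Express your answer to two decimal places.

-2.18

CAPM expected return = Rf + β(Rm − Rf) = 2.9% + 1.69 × (6.5% − 2.9%) = 2.9 + 1.69 × 3.60 = 8.9840%
Jensen's α = Rp − E[R] = 6.8% − 8.9840% = -2.1840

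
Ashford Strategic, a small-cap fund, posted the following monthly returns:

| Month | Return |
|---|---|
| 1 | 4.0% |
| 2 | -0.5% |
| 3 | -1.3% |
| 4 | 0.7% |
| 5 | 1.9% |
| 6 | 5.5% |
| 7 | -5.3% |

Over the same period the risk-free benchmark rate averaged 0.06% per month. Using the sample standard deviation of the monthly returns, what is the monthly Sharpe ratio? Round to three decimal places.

0.183

Mean return r̄ = 5.00 / 7 = 0.7143%
Sample σ = √[Σ(r − r̄)² / 6] = √[76.8086 / 6] = √12.8014 = 3.5779%
Sharpe = (r̄ − rf) / σ = (0.7143 − 0.06) / 3.5779 = 0.6543 / 3.5779 = 0.1829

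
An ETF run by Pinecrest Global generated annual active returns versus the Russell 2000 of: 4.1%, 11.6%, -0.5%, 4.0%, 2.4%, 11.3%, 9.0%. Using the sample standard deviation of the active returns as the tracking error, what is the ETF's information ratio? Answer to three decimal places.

1.280

μ = (4.1 + 11.6 − 0.5 + 4 + 2.4 + 11.3 + 9) / 7 = 5.9857%
Sample σ = √[Σ(r − μ)² / 6] = √[131.2686 / 6] = √21.8781 = 4.6774%
IR = μ / tracking error = 5.9857 / 4.6774 = 1.2797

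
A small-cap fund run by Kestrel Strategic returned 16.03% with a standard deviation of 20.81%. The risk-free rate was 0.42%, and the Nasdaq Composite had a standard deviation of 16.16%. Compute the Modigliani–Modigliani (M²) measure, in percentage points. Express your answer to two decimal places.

12.54

Sharpe = (Rp − Rf) / σp = (16.03% − 0.42%) / 20.81% = 0.7501
M² = Rf + Sharpe × σm = 0.42% + 0.7501 × 16.16% = 12.5416%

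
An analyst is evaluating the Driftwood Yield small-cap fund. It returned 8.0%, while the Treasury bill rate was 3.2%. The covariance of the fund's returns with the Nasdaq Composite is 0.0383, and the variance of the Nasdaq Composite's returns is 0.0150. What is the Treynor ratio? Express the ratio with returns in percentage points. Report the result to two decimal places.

1.88

β = Cov / Var = 0.0383 / 0.0150 = 2.5533
Treynor = (Rp − Rf) / β = (8.0% − 3.2%) / 2.5533 = 4.80 / 2.5533 = 1.8799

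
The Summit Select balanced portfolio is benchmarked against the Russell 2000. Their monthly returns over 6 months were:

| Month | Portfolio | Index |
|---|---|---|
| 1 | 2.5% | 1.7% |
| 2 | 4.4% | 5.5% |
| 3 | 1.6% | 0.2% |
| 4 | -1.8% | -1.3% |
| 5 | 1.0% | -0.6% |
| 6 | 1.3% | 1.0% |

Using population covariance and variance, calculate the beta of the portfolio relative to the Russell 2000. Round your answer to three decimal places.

0.756

r̄p = 1.5000%,  r̄m = 1.0833%
Cov = Σ(rp − r̄p)(rm − r̄m) / 6 = 3.6767
Var(rm) = Σ(rm − r̄m)² / 6 = 4.8647
β = Cov / Var = 3.6767 / 4.8647 = 0.7558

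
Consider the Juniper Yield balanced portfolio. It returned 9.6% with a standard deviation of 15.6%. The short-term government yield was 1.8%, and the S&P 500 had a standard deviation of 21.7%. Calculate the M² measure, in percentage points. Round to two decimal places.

12.65

Sharpe = (Rp − Rf) / σp = (9.6% − 1.8%) / 15.6% = 0.5000
M² = Rf + Sharpe × σm = 1.8% + 0.5000 × 21.7% = 12.6500%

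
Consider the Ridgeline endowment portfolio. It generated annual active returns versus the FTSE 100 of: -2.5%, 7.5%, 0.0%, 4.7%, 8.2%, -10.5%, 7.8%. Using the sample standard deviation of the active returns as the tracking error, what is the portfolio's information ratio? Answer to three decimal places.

Mean return r̄ = 15.20 / 7 = 2.1714%
Σ(r − r̄)² = (-2.5 − 2.1714)² + (7.5 − 2.1714)² + (0 − 2.1714)² + … = 289.9143
σ = √[289.9143 / 6] = 6.9512%
IR = r̄ / tracking error = 2.1714 / 6.9512 = 0.3124

0.312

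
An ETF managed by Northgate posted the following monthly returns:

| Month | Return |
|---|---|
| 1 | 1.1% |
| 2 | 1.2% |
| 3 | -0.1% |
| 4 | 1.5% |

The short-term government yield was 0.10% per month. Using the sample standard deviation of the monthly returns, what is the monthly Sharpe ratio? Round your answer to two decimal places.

1.17

Mean return r̄ = 3.70 / 4 = 0.9250%
Σ(r − r̄)² = (1.1 − 0.9250)² + (1.2 − 0.9250)² + (-0.1 − 0.9250)² + … = 1.4875
sample σ = √(1.4875 / 3) = √0.4958 = 0.7041%
Sharpe = (r̄ − rf) / σ = (0.9250 − 0.1) / 0.7041 = 0.8250 / 0.7041 = 1.1717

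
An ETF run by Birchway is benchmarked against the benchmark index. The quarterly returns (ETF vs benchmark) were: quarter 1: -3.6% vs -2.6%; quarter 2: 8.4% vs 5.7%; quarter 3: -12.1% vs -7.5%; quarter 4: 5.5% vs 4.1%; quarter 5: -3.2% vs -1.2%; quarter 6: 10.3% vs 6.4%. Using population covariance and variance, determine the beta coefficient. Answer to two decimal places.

r̄p = 0.8833%,  r̄m = 0.8167%
Cov = Σ(rp − r̄p)(rm − r̄m) / 6 = 39.3286
Var(rm) = Σ(rm − r̄m)² / 6 = 25.1181
β = Cov / Var = 39.3286 / 25.1181 = 1.5657

1.57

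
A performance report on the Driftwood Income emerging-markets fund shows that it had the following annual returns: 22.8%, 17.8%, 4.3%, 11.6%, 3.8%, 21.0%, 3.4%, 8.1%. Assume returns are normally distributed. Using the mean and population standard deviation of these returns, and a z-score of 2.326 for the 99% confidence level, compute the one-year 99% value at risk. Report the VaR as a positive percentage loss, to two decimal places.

Mean return r̄ = 92.80 / 8 = 11.6000%
Σ(r − r̄)² = (22.8 − 11.6000)² + (17.8 − 11.6000)² + … = 445.8600
σ = √[445.8600 / 8] = 7.4654%
VaR = −(r̄ − z·σ) = −(11.6000 − 2.326 × 7.4654) = −(-5.7645) = 5.7645%

5.76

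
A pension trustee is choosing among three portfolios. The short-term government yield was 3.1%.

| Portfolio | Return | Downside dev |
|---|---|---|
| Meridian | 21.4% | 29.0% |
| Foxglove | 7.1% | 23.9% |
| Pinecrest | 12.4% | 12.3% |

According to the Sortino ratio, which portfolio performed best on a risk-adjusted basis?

Meridian: Sortino ratio = (21.4% − 3.1%) / 29.0% = 0.631
Foxglove: Sortino ratio = (7.1% − 3.1%) / 23.9% = 0.167
Pinecrest: Sortino ratio = (12.4% − 3.1%) / 12.3% = 0.756
Highest: Pinecrest (0.756).

Pinecrest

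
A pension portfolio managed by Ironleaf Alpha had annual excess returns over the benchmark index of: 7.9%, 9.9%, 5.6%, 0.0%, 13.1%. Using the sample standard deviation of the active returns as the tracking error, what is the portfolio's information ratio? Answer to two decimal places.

μ = (7.9 + 9.9 + 5.6 + 0 + 13.1) / 5 = 36.50 / 5 = 7.3000%
Σ(r − μ)² = (7.9 − 7.3000)² + (9.9 − 7.3000)² + … = 96.9400
sample σ = √(96.9400 / 4) = √24.2350 = 4.9229%
IR = μ / tracking error = 7.3000 / 4.9229 = 1.4829

1.48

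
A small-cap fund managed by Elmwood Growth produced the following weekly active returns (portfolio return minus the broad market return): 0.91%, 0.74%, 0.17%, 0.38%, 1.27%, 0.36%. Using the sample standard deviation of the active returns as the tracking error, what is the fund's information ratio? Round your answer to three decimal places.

μ = (0.91 + 0.74 + 0.17 + 0.38 + 1.27 + 0.36) / 6 = 3.830 / 6 = 0.6383%
Σ(r − μ)² = 0.8467; sample σ = √(0.8467/5) = 0.4115%
IR = μ / tracking error = 0.6383 / 0.4115 = 1.5512

1.551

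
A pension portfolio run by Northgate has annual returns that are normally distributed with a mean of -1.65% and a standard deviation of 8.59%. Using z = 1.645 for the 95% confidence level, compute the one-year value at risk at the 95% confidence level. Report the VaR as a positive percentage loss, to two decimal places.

VaR (as % loss) = −(μ − z·σ) = −(-1.65% − 1.645 × 8.59%) = −(-15.78055%) = 15.78055%

15.78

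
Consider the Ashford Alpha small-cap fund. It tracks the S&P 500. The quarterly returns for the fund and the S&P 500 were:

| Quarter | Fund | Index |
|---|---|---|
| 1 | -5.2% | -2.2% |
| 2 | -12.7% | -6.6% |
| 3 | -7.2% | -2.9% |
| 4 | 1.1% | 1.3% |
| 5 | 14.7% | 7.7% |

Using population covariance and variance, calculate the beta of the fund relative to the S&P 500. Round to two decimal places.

1.94

r̄p = -1.8600%,  r̄m = -0.5400%
Cov = Σ(rp − r̄p)(rm − r̄m) / 5 = 45.1476
Var(rm) = Σ(rm − r̄m)² / 5 = 23.2664
β = Cov / Var = 45.1476 / 23.2664 = 1.9405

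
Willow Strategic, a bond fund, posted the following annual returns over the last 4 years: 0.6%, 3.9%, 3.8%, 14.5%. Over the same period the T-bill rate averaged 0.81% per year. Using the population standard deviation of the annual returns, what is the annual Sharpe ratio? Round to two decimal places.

r̄ = (0.6 + 3.9 + 3.8 + 14.5) / 4 = 5.7000%
Σ(r − r̄)² = (0.6 − 5.7000)² + (3.9 − 5.7000)² + (3.8 − 5.7000)² + … = 110.3000
σ = √[110.3000 / 4] = 5.2512%
Sharpe = (r̄ − rf) / σ = (5.7000 − 0.81) / 5.2512 = 4.8900 / 5.2512 = 0.9312

0.93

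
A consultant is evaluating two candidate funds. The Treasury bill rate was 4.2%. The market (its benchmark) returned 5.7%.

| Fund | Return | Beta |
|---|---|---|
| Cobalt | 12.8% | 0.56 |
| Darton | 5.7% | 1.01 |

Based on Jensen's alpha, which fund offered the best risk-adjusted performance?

Cobalt

Cobalt: α = 12.8% − [4.2% + 0.56 × (5.7% − 4.2%)] = 7.760
Darton: α = 5.7% − [4.2% + 1.01 × (5.7% − 4.2%)] = -0.015
Highest: Cobalt (7.760).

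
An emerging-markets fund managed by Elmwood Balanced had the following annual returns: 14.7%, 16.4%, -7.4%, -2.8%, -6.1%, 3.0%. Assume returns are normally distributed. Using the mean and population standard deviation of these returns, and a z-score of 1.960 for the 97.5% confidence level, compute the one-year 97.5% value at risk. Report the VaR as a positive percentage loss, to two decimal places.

μ = (14.7 + 16.4 − 7.4 − 2.8 − 6.1 + 3) / 6 = 2.9667%
Σ(r − μ)² = 541.0533; population σ = √(541.0533/6) = 9.4961%
VaR = −(μ − z·σ) = −(2.9667 − 1.960 × 9.4961) = −(-15.6457) = 15.6457%

15.65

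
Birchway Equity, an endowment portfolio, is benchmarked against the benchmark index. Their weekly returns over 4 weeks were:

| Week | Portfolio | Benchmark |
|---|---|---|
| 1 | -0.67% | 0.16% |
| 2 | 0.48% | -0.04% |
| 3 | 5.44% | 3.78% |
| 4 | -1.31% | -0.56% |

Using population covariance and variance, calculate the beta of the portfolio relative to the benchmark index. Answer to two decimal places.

r̄p = 0.9850%,  r̄m = 0.8350%
Cov = Σ(rp − r̄p)(rm − r̄m) / 4 = 4.4701
Var(rm) = Σ(rm − r̄m)² / 4 = 2.9601
β = Cov / Var = 4.4701 / 2.9601 = 1.5101

1.51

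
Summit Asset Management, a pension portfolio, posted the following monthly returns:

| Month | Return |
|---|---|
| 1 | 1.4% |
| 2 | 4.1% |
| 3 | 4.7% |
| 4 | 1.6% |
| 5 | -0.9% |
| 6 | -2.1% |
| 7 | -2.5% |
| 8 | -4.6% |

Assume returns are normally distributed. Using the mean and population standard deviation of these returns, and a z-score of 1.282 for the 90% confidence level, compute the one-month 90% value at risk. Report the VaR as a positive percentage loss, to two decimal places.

Mean return r̄ = 1.70 / 8 = 0.2125%
Population std dev = √[75.6888 / 8] = 3.0759%
VaR = −(r̄ − z·σ) = −(0.2125 − 1.282 × 3.0759) = −(-3.7308) = 3.7308%

3.73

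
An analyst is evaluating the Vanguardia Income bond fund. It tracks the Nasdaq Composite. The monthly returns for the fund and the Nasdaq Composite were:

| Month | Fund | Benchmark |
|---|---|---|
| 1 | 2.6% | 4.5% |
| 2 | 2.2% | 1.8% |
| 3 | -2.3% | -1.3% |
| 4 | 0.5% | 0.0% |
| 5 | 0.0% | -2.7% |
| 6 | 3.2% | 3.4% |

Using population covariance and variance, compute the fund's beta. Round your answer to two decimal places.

0.61

r̄p = 1.0333%,  r̄m = 0.9500%
Cov = Σ(rp − r̄p)(rm − r̄m) / 6 = 3.9400
Var(rm) = Σ(rm − r̄m)² / 6 = 6.4358
β = Cov / Var = 3.9400 / 6.4358 = 0.6122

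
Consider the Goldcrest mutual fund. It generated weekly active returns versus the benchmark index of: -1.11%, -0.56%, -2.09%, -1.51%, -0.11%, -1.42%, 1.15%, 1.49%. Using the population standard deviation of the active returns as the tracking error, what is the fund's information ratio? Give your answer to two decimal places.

μ = (-1.11 − 0.56 − 2.09 − 1.51 − 0.11 − 1.42 + 1.15 + 1.49) / 8 = -4.160 / 8 = -0.5200%
Σ(r − μ)² = 11.6018; population σ = √(11.6018/8) = 1.2043%
IR = μ / tracking error = -0.5200 / 1.2043 = -0.4318

-0.43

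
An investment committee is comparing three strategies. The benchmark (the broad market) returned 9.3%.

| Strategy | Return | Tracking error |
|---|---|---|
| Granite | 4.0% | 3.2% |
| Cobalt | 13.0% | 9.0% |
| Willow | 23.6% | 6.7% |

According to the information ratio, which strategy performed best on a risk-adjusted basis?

Granite: IR = (4.0% − 9.3%) / 3.2% = -1.656
Cobalt: IR = (13.0% − 9.3%) / 9.0% = 0.411
Willow: IR = (23.6% − 9.3%) / 6.7% = 2.134
Highest: Willow (2.134).

Willow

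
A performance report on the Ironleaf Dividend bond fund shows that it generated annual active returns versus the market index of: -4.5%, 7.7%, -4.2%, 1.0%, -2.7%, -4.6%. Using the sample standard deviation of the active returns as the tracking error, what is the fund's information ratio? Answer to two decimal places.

-0.25

Mean return r̄ = -7.30 / 6 = -1.2167%
Sample std dev = √[117.7483 / 5] = 4.8528%
IR = r̄ / tracking error = -1.2167 / 4.8528 = -0.2507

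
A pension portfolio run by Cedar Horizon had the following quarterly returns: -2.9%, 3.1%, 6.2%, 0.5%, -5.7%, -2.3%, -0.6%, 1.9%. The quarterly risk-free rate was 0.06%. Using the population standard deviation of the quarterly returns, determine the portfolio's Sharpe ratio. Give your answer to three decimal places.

μ = (-2.9 + 3.1 + 6.2 + 0.5 − 5.7 − 2.3 − 0.6 + 1.9) / 8 = 0.20 / 8 = 0.0250%
Population σ = √[Σ(r − μ)² / 8] = √[98.4550 / 8] = √12.3069 = 3.5081%
Sharpe = (μ − rf) / σ = (0.0250 − 0.06) / 3.5081 = -0.0350 / 3.5081 = -0.0100

-0.010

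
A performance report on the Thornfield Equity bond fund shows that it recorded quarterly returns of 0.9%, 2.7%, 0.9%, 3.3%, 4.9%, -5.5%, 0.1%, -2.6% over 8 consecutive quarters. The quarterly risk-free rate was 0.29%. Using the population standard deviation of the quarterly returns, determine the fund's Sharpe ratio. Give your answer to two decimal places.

r̄ = (0.9 + 2.7 + 0.9 + 3.3 + 4.9 − 5.5 + 0.1 − 2.6) / 8 = 0.5875%
Population std dev = √[78.0688 / 8] = 3.1239%
Sharpe = (r̄ − rf) / σ = (0.5875 − 0.29) / 3.1239 = 0.2975 / 3.1239 = 0.0952

0.10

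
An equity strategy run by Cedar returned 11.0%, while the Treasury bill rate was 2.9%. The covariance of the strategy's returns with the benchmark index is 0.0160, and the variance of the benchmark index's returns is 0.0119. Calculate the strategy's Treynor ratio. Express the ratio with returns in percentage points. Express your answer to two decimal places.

β = Cov / Var = 0.0160 / 0.0119 = 1.3445
Treynor = (Rp − Rf) / β = (11.0% − 2.9%) / 1.3445 = 8.10 / 1.3445 = 6.0245

6.02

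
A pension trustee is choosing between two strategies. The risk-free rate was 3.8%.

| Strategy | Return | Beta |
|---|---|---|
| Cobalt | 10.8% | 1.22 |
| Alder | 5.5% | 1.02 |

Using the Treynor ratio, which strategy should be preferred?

Cobalt

Cobalt: Treynor = (10.8% − 3.8%) / 1.22 = 5.738
Alder: Treynor = (5.5% − 3.8%) / 1.02 = 1.667
Highest: Cobalt (5.738).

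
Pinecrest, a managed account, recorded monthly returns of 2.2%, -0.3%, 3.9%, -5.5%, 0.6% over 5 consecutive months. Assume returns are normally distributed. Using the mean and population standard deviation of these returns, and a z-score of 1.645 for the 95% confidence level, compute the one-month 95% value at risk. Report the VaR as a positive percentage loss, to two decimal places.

r̄ = (2.2 − 0.3 + 3.9 − 5.5 + 0.6) / 5 = 0.90 / 5 = 0.1800%
Σ(r − r̄)² = (2.2 − 0.1800)² + (-0.3 − 0.1800)² + (3.9 − 0.1800)² + … = 50.5880
σ = √[50.5880 / 5] = 3.1808%
VaR = −(r̄ − z·σ) = −(0.1800 − 1.645 × 3.1808) = −(-5.0524) = 5.0524%

5.05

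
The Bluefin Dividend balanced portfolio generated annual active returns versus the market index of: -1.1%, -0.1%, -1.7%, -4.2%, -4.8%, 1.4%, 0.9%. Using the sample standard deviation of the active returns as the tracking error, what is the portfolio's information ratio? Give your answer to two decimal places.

μ = (-1.1 − 0.1 − 1.7 − 4.2 − 4.8 + 1.4 + 0.9) / 7 = -1.3714%
Σ(r − μ)² = 34.3943; sample σ = √(34.3943/6) = 2.3942%
IR = μ / tracking error = -1.3714 / 2.3942 = -0.5728

-0.57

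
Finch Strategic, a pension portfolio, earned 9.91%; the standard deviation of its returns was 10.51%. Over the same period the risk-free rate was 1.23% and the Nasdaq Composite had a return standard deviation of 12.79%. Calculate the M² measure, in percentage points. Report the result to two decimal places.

Sharpe = (Rp − Rf) / σp = (9.91% − 1.23%) / 10.51% = 0.8259
M² = Rf + Sharpe × σm = 1.23% + 0.8259 × 12.79% = 11.7933%

11.79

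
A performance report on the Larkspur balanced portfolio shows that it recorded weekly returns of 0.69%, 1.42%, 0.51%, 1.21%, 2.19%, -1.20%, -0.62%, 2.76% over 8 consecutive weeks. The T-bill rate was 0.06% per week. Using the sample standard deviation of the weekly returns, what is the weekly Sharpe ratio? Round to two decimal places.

0.61

r̄ = (0.69 + 1.42 + 0.51 + 1.21 + 2.19 − 1.2 − 0.62 + 2.76) / 8 = 0.8700%
Sample σ = √[Σ(r − r̄)² / 7] = √[12.3996 / 7] = √1.7714 = 1.3309%
Sharpe = (r̄ − rf) / σ = (0.8700 − 0.06) / 1.3309 = 0.8100 / 1.3309 = 0.6086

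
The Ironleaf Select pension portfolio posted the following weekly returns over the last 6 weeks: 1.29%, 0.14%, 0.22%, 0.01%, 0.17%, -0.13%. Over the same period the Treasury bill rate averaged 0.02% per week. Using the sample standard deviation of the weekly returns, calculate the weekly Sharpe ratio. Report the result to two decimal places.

r̄ = (1.29 + 0.14 + 0.22 + 0.01 + 0.17 − 0.13) / 6 = 1.700 / 6 = 0.2833%
Σ(r − r̄)² = 1.2963; sample σ = √(1.2963/5) = 0.5092%
Sharpe = (r̄ − rf) / σ = (0.2833 − 0.02) / 0.5092 = 0.2633 / 0.5092 = 0.5171

0.52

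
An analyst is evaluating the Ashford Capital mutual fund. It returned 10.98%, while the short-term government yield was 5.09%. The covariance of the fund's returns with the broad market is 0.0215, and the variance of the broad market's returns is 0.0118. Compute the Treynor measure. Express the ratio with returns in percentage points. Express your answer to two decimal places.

3.23

β = Cov / Var = 0.0215 / 0.0118 = 1.8220
Treynor = (Rp − Rf) / β = (10.98% − 5.09%) / 1.8220 = 5.89 / 1.8220 = 3.2327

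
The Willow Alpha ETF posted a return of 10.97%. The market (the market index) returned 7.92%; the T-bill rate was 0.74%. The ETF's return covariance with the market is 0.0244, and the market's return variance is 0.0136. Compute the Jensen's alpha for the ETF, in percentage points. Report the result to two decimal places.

β = Cov / Var = 0.0244 / 0.0136 = 1.7941
E[R] = Rf + β(Rm − Rf) = 0.74% + 1.7941 × (7.92% − 0.74%) = 13.6216%
α = Rp − E[R] = 10.97% − 13.6216% = -2.6516

-2.65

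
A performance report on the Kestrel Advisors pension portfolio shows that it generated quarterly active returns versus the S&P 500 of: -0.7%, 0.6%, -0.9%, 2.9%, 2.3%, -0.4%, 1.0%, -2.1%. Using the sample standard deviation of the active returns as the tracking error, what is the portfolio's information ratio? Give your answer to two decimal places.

Mean return μ = 2.70 / 8 = 0.3375%
Σ(r − μ)² = (-0.7 − 0.3375)² + (0.6 − 0.3375)² + (-0.9 − 0.3375)² + … = 20.0188
sample σ = √(20.0188 / 7) = √2.8598 = 1.6911%
IR = μ / tracking error = 0.3375 / 1.6911 = 0.1996

0.20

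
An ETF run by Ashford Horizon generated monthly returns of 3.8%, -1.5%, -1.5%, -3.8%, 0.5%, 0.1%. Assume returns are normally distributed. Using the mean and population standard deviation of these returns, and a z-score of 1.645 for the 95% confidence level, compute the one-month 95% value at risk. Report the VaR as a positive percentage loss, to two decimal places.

Mean return r̄ = -2.40 / 6 = -0.4000%
Population σ = √[Σ(r − r̄)² / 6] = √[32.6800 / 6] = √5.4467 = 2.3338%
VaR = −(r̄ − z·σ) = −(-0.4000 − 1.645 × 2.3338) = −(-4.2391) = 4.2391%

4.24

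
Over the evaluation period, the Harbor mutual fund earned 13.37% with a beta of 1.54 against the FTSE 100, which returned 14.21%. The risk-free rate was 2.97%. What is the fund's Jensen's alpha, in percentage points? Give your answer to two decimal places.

-6.91

CAPM expected return = Rf + β(Rm − Rf) = 2.97% + 1.54 × (14.21% − 2.97%) = 2.97 + 1.54 × 11.24 = 20.2796%
Jensen's α = Rp − E[R] = 13.37% − 20.2796% = -6.9096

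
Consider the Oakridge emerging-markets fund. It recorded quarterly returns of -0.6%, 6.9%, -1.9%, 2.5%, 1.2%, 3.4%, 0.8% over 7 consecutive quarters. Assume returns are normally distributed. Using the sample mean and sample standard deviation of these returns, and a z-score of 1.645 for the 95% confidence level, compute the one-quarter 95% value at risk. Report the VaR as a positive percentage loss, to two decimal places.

r̄ = (-0.6 + 6.9 − 1.9 + 2.5 + 1.2 + 3.4 + 0.8) / 7 = 1.7571%
Σ(r − r̄)² = 49.8571; sample σ = √(49.8571/6) = 2.8826%
VaR = −(r̄ − z·σ) = −(1.7571 − 1.645 × 2.8826) = −(-2.9848) = 2.9848%

2.98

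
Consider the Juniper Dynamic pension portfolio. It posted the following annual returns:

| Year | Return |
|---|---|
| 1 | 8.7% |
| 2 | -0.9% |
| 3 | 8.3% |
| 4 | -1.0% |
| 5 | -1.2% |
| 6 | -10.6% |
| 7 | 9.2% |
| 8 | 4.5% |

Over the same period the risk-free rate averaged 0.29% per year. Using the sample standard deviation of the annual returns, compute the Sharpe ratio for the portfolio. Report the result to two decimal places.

0.27

μ = (8.7 − 0.9 + 8.3 − 1 − 1.2 − 10.6 + 9.2 + 4.5) / 8 = 2.1250%
Σ(r − μ)² = (8.7 − 2.1250)² + (-0.9 − 2.1250)² + (8.3 − 2.1250)² + … = 328.9550
sample σ = √(328.9550 / 7) = √46.9936 = 6.8552%
Sharpe = (μ − rf) / σ = (2.1250 − 0.29) / 6.8552 = 1.8350 / 6.8552 = 0.2677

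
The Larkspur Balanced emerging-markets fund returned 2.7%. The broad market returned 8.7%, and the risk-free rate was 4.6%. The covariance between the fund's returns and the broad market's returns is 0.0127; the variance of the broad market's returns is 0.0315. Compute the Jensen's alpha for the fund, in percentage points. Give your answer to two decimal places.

-3.55

β = Cov / Var = 0.0127 / 0.0315 = 0.4032
E[R] = Rf + β(Rm − Rf) = 4.6% + 0.4032 × (8.7% − 4.6%) = 6.2531%
α = Rp − E[R] = 2.7% − 6.2531% = -3.5531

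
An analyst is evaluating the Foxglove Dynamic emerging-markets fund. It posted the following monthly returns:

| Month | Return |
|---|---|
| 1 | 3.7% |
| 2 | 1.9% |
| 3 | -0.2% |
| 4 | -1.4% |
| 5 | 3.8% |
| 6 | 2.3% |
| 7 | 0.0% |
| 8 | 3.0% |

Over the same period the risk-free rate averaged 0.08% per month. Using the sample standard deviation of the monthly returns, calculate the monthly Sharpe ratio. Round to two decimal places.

r̄ = (3.7 + 1.9 − 0.2 − 1.4 + 3.8 + 2.3 + 0 + 3) / 8 = 1.6375%
Sample std dev = √[26.5788 / 7] = 1.9486%
Sharpe = (r̄ − rf) / σ = (1.6375 − 0.08) / 1.9486 = 1.5575 / 1.9486 = 0.7993

0.80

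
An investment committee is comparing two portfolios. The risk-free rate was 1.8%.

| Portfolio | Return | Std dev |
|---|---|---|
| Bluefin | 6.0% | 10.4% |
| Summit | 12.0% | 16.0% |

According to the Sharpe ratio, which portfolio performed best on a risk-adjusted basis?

Summit

Bluefin: Sharpe ratio = (6.0% − 1.8%) / 10.4% = 0.404
Summit: Sharpe ratio = (12.0% − 1.8%) / 16.0% = 0.638
Highest: Summit (0.638).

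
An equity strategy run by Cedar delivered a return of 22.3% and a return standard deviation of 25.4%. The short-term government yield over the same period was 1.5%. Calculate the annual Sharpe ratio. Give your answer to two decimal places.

Sharpe = (Rp − Rf) / σp = (22.3% − 1.5%) / 25.4% = 20.80% / 25.4% = 0.8189

0.82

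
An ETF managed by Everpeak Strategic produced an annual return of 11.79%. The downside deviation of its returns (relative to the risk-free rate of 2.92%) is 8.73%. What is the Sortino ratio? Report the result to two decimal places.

Sortino = (Rp − Rf) / σd = (11.79% − 2.92%) / 8.73% = 8.87% / 8.73% = 1.0160

1.02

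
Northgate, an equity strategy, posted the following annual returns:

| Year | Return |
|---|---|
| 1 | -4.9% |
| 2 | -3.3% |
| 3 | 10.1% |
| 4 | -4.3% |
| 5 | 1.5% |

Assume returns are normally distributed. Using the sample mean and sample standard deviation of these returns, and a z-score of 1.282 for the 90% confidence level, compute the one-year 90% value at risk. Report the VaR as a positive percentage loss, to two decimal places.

8.22

r̄ = (-4.9 − 3.3 + 10.1 − 4.3 + 1.5) / 5 = -0.90 / 5 = -0.1800%
Σ(r − r̄)² = (-4.9 − (-0.1800))² + (-3.3 − (-0.1800))² + (10.1 − (-0.1800))² + … = 157.4880
sample σ = √(157.4880 / 4) = √39.3720 = 6.2747%
VaR = −(r̄ − z·σ) = −(-0.1800 − 1.282 × 6.2747) = −(-8.2242) = 8.2242%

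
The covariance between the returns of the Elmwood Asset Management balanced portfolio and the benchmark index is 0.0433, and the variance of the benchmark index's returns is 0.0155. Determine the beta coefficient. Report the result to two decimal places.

2.79

β = Cov(Rp, Rm) / Var(Rm) = 0.0433 / 0.0155 = 2.7935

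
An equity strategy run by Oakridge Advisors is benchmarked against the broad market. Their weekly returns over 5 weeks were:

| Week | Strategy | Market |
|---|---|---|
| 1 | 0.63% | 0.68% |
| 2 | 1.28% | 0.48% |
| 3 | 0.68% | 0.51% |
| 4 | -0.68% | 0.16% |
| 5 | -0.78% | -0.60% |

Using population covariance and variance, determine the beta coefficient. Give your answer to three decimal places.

1.420

r̄p = 0.2260%,  r̄m = 0.2460%
Cov = Σ(rp − r̄p)(rm − r̄m) / 5 = 0.2942
Var(rm) = Σ(rm − r̄m)² / 5 = 0.2072
β = Cov / Var = 0.2942 / 0.2072 = 1.4199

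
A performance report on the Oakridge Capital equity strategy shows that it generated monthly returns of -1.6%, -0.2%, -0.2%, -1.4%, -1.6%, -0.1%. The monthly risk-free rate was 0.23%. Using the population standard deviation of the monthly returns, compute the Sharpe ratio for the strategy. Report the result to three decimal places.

-1.571

r̄ = (-1.6 − 0.2 − 0.2 − 1.4 − 1.6 − 0.1) / 6 = -5.10 / 6 = -0.8500%
Σ(r − r̄)² = (-1.6 − (-0.8500))² + (-0.2 − (-0.8500))² + (-0.2 − (-0.8500))² + … = 2.8350
population σ = √(2.8350 / 6) = √0.4725 = 0.6874%
Sharpe = (r̄ − rf) / σ = (-0.8500 − 0.23) / 0.6874 = -1.0800 / 0.6874 = -1.5711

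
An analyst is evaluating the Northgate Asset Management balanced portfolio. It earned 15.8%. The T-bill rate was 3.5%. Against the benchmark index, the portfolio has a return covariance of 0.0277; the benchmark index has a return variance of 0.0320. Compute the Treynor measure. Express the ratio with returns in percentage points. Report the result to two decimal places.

β = Cov / Var = 0.0277 / 0.0320 = 0.8656
Treynor = (Rp − Rf) / β = (15.8% − 3.5%) / 0.8656 = 12.30 / 0.8656 = 14.2098

14.21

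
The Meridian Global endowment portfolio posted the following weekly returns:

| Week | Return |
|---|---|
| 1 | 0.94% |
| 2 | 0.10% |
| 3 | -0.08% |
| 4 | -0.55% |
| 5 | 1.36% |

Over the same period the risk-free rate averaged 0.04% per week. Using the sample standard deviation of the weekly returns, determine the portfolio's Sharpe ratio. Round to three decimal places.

0.403

μ = (0.94 + 0.1 − 0.08 − 0.55 + 1.36) / 5 = 0.3540%
Sample σ = √[Σ(r − μ)² / 4] = √[2.4255 / 4] = √0.6064 = 0.7787%
Sharpe = (μ − rf) / σ = (0.3540 − 0.04) / 0.7787 = 0.3140 / 0.7787 = 0.4032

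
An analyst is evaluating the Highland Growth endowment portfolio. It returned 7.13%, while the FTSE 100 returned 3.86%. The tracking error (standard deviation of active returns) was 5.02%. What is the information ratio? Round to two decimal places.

IR = (Rp − Rb) / TE = (7.13% − 3.86%) / 5.02% = 3.27% / 5.02% = 0.6514

0.65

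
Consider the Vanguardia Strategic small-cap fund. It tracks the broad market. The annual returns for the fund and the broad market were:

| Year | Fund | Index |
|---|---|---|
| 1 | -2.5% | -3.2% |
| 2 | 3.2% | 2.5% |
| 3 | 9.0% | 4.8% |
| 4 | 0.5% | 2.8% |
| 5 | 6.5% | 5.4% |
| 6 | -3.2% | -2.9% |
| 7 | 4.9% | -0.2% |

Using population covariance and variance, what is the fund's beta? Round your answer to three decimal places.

1.095

r̄p = 2.6286%,  r̄m = 1.3143%
Cov = Σ(rp − r̄p)(rm − r̄m) / 7 = 11.4024
Var(rm) = Σ(rm − r̄m)² / 7 = 10.4127
β = Cov / Var = 11.4024 / 10.4127 = 1.0950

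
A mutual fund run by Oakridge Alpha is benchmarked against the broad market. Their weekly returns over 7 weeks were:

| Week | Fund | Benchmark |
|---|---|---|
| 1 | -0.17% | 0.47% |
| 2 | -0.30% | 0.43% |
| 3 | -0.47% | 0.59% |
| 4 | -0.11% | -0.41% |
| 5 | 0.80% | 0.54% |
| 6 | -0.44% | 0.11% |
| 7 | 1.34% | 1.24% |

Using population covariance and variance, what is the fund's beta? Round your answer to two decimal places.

r̄p = 0.0929%,  r̄m = 0.4243%
Cov = Σ(rp − r̄p)(rm − r̄m) / 7 = 0.1898
Var(rm) = Σ(rm − r̄m)² / 7 = 0.2147
β = Cov / Var = 0.1898 / 0.2147 = 0.8840

0.88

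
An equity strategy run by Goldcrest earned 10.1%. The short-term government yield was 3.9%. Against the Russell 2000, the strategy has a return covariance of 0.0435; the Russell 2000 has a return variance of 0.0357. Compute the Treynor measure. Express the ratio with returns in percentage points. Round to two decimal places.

β = Cov / Var = 0.0435 / 0.0357 = 1.2185
Treynor = (Rp − Rf) / β = (10.1% − 3.9%) / 1.2185 = 6.20 / 1.2185 = 5.0882

5.09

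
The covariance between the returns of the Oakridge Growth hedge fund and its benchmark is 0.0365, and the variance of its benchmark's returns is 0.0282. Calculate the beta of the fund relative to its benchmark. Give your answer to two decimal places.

β = Cov(Rp, Rm) / Var(Rm) = 0.0365 / 0.0282 = 1.2943

1.29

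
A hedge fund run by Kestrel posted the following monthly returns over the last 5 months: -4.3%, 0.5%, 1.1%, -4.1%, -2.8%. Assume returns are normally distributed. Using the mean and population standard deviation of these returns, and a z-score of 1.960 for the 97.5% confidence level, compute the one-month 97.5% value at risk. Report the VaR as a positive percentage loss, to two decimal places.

r̄ = (-4.3 + 0.5 + 1.1 − 4.1 − 2.8) / 5 = -9.60 / 5 = -1.9200%
Σ(r − r̄)² = 26.1680; population σ = √(26.1680/5) = 2.2877%
VaR = −(r̄ − z·σ) = −(-1.9200 − 1.960 × 2.2877) = −(-6.4039) = 6.4039%

6.40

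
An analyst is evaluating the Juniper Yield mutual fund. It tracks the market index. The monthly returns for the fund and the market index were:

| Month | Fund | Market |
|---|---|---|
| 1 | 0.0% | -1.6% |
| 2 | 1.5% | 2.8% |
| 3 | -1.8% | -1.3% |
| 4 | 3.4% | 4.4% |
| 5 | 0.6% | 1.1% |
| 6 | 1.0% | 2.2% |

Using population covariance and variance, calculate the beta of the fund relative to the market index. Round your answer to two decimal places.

r̄p = 0.7833%,  r̄m = 1.2667%
Cov = Σ(rp − r̄p)(rm − r̄m) / 6 = 3.0678
Var(rm) = Σ(rm − r̄m)² / 6 = 4.6456
β = Cov / Var = 3.0678 / 4.6456 = 0.6604

0.66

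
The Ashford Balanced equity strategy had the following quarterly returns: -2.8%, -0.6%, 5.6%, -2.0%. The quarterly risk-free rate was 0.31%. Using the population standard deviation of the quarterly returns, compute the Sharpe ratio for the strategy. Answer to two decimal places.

-0.08

μ = (-2.8 − 0.6 + 5.6 − 2) / 4 = 0.20 / 4 = 0.0500%
Population std dev = √[43.5500 / 4] = 3.2996%
Sharpe = (μ − rf) / σ = (0.0500 − 0.31) / 3.2996 = -0.2600 / 3.2996 = -0.0788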